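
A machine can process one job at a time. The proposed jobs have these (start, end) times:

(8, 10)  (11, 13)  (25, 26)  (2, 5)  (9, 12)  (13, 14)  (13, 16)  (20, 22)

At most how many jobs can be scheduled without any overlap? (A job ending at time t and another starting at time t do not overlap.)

6

Greedy by earliest finish: after sorting by end time, pick each interval compatible with the last pick.
By end time: (2,5), (8,10), (9,12), (11,13), (13,14), (13,16), (20,22), (25,26).
Pick (2,5); next start ≥ 5 → (8,10); next start ≥ 10 → (11,13); next start ≥ 13 → (13,14); next start ≥ 14 → (20,22); next start ≥ 22 → (25,26).
Selected 6 jobs.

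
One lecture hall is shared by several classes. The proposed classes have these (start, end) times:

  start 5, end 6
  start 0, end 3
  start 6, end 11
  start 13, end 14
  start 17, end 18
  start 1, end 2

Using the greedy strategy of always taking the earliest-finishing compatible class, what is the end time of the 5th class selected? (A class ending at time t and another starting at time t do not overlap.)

18

Sorted by end: (1,2)  (0,3)  (5,6)  (6,11)  (13,14)  (17,18)
take (1,2); take (5,6); take (6,11); take (13,14); take (17,18).
Selected: (1,2) (5,6) (6,11) (13,14) (17,18)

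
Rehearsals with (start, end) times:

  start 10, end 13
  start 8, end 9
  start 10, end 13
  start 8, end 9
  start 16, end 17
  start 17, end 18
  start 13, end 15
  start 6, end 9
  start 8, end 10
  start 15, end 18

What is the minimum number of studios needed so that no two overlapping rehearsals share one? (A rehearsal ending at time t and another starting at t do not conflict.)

4

Count concurrent intervals with a sweep; the peak is the room count.
starts: [6, 8, 8, 8, 10, 10, 13, 15, 16, 17]
ends:   [9, 9, 9, 10, 13, 13, 15, 17, 18, 18]
s6→1 s8→2 s8→3 s8→4  — peak 4.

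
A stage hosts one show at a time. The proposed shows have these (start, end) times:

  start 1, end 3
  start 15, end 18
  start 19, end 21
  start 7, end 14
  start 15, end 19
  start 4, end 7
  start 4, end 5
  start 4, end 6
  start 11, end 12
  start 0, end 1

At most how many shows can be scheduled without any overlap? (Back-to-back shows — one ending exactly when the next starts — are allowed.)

6

Order by finish time; keep every interval that doesn't clash with the previous kept one.
Sorted by end: (0,1)  (1,3)  (4,5)  (4,6)  (4,7)  (11,12)  (7,14)  (15,18)  (15,19)  (19,21)
take (0,1); take (1,3); take (4,5); skip (4,6); skip (4,7); take (11,12); take (15,18); take (19,21).
Selected 6 shows.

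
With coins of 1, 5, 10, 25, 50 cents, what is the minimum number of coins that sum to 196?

196 − 3×50→46 − 1×25→21 − 2×10→1 − 1×1→0
Total coins = 3 + 1 + 2 + 1 = 7

7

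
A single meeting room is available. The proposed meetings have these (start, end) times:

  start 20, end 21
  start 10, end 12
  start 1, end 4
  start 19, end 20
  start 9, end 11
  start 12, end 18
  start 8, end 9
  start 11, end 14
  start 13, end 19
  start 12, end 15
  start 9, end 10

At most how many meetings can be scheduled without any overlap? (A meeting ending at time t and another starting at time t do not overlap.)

7

Order by finish time; keep every interval that doesn't clash with the previous kept one.
Sorted by end: (1,4)  (8,9)  (9,10)  (9,11)  (10,12)  (11,14)  (12,15)  (12,18)  (13,19)  (19,20)  (20,21)
take (1,4); take (8,9); take (9,10); skip (9,11); take (10,12); take (12,15); skip (13,19); take (19,20); take (20,21).
Selected 7 meetings.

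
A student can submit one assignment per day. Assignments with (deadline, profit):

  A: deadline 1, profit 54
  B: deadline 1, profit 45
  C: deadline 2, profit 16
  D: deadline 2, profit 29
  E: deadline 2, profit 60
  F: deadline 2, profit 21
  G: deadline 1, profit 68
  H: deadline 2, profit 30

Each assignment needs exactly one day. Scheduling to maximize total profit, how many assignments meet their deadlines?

2

By profit: G(d1,68), E(d2,60), A(d1,54), B(d1,45), H(d2,30), D(d2,29), F(d2,21), C(d2,16)
G→slot 1; E→slot 2; A skipped; B skipped; H skipped; D skipped; F skipped; C skipped.
2 of 8 scheduled.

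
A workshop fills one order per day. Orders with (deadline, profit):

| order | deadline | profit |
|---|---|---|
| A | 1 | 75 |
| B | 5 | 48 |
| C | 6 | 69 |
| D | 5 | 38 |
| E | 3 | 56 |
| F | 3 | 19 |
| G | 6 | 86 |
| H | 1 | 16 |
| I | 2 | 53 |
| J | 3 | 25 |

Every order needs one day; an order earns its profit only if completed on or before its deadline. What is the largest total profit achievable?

387

Sort by profit descending; place each in the latest free slot ≤ its deadline.
Profit order: G=86 A=75 C=69 E=56 I=53 B=48 D=38 J=25 F=19 H=16
Assign: G→slot 6, A→slot 1, C→slot 5, E→slot 3, I→slot 2, B→slot 4, D skipped, J skipped, F skipped, H skipped.
Slots: [1:A] [2:I] [3:E] [4:B] [5:C] [6:G]
Profit = 75 + 53 + 56 + 48 + 69 + 86 = 387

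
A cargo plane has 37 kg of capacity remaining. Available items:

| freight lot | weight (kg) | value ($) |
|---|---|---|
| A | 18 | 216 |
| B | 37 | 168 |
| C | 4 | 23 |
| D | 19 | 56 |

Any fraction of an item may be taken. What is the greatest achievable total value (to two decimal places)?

307.11

Greedy by value/weight ratio, highest first.
Ratios (sorted): A 12.00, C 5.75, B 4.54, D 2.95
take A (18 @ 216); take C (4 @ 23); take 15/37 of B → 68.11. Capacity used 37/37.
Total value = 307.11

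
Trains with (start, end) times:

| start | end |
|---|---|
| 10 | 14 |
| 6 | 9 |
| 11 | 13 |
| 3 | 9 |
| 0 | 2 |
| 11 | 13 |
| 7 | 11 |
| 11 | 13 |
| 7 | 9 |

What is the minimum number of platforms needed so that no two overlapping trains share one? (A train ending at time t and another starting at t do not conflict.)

starts: [0, 3, 6, 7, 7, 10, 11, 11, 11]
ends:   [2, 9, 9, 9, 11, 13, 13, 13, 14]
s0→1 e2→0 s3→1 s6→2 s7→3 s7→4  — peak 4.

4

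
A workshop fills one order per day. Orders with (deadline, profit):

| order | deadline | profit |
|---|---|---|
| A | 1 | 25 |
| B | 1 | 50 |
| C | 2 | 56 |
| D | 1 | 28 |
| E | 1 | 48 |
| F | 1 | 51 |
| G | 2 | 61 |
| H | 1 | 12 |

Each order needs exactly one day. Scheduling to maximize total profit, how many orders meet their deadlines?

2

Profit order: G=61 C=56 F=51 B=50 E=48 D=28 A=25 H=12
Assign: G→slot 2, C→slot 1, F skipped, B skipped, E skipped, D skipped, A skipped, H skipped.
Slots: [1:C] [2:G]
2 of 8 scheduled.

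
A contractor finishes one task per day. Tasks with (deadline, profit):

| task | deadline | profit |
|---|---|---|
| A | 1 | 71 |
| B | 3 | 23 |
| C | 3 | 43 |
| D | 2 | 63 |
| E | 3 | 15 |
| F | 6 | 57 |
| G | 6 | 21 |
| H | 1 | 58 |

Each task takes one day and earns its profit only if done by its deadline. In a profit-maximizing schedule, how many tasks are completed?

Sort by profit descending; place each in the latest free slot ≤ its deadline.
By profit: A(d1,71), D(d2,63), H(d1,58), F(d6,57), C(d3,43), B(d3,23), G(d6,21), E(d3,15)
A→slot 1; D→slot 2; H skipped; F→slot 6; C→slot 3; B skipped; G→slot 5; E skipped.
5 of 8 scheduled.

5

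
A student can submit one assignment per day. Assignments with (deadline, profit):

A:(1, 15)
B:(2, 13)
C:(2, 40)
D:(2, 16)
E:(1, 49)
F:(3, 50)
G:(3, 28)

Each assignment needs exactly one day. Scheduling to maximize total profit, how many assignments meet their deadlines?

3

Sort by profit descending; place each in the latest free slot ≤ its deadline.
Profit order: F=50 E=49 C=40 G=28 D=16 A=15 B=13
Assign: F→slot 3, E→slot 1, C→slot 2, G skipped, D skipped, A skipped, B skipped.
Slots: [1:E] [2:C] [3:F]
3 of 7 scheduled.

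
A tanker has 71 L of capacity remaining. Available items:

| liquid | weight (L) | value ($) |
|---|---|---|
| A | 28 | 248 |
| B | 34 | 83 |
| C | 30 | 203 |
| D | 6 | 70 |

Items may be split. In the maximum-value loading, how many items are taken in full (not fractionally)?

Ratios (sorted): D 11.67, A 8.86, C 6.77, B 2.44
take D (6 @ 70); take A (28 @ 248); take C (30 @ 203); take 7/34 of B → 17.09. Capacity used 71/71.
3 item(s) taken whole; one partial (take 7/34 of B).

3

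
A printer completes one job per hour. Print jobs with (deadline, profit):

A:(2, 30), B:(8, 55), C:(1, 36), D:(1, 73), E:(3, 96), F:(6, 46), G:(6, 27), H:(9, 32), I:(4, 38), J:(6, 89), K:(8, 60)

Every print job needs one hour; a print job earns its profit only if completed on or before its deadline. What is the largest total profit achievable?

519

Take jobs in profit order; each goes to the latest open slot no later than its deadline.
Profit order: E=96 J=89 D=73 K=60 B=55 F=46 I=38 C=36 H=32 A=30 G=27
Assign: E→slot 3, J→slot 6, D→slot 1, K→slot 8, B→slot 7, F→slot 5, I→slot 4, C skipped, H→slot 9, A→slot 2, G skipped.
Slots: [1:D] [2:A] [3:E] [4:I] [5:F] [6:J] [7:B] [8:K] [9:H]
Profit = 73 + 30 + 96 + 38 + 46 + 89 + 55 + 60 + 32 = 519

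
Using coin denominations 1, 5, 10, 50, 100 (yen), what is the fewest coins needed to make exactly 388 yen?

11

388 = 3×100 + 1×50 + 3×10 + 1×5 + 3×1
Total coins = 3 + 1 + 3 + 1 + 3 = 11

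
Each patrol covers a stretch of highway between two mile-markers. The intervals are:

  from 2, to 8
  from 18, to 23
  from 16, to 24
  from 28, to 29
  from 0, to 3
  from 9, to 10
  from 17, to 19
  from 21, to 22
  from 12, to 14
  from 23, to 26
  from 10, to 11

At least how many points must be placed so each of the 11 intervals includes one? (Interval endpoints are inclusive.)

7

Sort by right endpoint; whenever an interval is uncovered, place a point at its right end.
By right end: [0,3]  [2,8]  [9,10]  [10,11]  [12,14]  [17,19]  [21,22]  [18,23]  [16,24]  [23,26]  [28,29]
[0,3] uncovered → point at 3; [9,10] uncovered → point at 10; [12,14] uncovered → point at 14; [17,19] uncovered → point at 19; [21,22] uncovered → point at 22; [23,26] uncovered → point at 26; [28,29] uncovered → point at 29.
Points: 3, 10, 14, 19, 22, 26, 29 (7 total).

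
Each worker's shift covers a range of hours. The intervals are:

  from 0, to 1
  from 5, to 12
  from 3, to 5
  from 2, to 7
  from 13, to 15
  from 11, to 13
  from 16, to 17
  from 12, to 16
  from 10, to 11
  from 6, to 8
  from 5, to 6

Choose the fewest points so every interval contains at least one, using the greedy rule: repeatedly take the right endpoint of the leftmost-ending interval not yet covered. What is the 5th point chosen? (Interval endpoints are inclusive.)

Sorted: [0,1] [3,5] [5,6] [2,7] [6,8] [10,11] [5,12] [11,13] [13,15] [12,16] [16,17]
{[0,1]} hit by 1; {[3,5],[5,6],[2,7]} hit by 5; {[6,8]} hit by 8; {[10,11],[5,12],[11,13]} hit by 11; {[13,15],[12,16]} hit by 15; {[16,17]} hit by 17.
Points: 1, 5, 8, 11, 15, 17 (6 total).

15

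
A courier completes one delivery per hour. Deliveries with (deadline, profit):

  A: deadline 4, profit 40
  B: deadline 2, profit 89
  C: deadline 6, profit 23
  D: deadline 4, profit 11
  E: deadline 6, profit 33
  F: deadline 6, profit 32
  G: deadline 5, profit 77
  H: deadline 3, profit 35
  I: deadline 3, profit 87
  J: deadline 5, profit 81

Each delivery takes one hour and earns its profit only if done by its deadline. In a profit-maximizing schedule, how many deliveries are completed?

6

Take jobs in profit order; each goes to the latest open slot no later than its deadline.
By profit: B(d2,89), I(d3,87), J(d5,81), G(d5,77), A(d4,40), H(d3,35), E(d6,33), F(d6,32), C(d6,23), D(d4,11)
B→slot 2; I→slot 3; J→slot 5; G→slot 4; A→slot 1; H skipped; E→slot 6; F skipped; C skipped; D skipped.
6 of 10 scheduled.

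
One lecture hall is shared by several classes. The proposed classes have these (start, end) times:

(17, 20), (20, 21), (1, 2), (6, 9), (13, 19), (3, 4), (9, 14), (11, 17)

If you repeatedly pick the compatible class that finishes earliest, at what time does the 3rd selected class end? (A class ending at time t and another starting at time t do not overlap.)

9

Sorted by end: (1,2)  (3,4)  (6,9)  (9,14)  (11,17)  (13,19)  (17,20)  (20,21)
take (1,2); take (3,4); take (6,9); take (9,14); skip (13,19); take (17,20); take (20,21).
Selected: (1,2) (3,4) (6,9) (9,14) (17,20) (20,21)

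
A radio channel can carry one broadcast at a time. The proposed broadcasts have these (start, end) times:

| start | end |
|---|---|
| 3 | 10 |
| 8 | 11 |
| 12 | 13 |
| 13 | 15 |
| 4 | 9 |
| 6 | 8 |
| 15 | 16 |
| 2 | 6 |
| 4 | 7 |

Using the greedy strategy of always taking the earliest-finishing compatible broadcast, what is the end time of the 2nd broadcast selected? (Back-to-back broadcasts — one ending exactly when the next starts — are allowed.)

8

Order by finish time; keep every interval that doesn't clash with the previous kept one.
Sorted by end: (2,6)  (4,7)  (6,8)  (4,9)  (3,10)  (8,11)  (12,13)  (13,15)  (15,16)
take (2,6); take (6,8); take (8,11); take (12,13); take (13,15); take (15,16).
Selected: (2,6) (6,8) (8,11) (12,13) (13,15) (15,16)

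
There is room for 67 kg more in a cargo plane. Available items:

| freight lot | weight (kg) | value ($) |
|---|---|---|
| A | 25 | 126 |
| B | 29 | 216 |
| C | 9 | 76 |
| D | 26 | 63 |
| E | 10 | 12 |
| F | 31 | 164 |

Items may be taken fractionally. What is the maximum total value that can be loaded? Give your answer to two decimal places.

Sort by value per unit weight and fill in that order.
Ratios (sorted): C 8.44, B 7.45, F 5.29, A 5.04, D 2.42, E 1.20
take C (9 @ 76); take B (29 @ 216); take 29/31 of F → 153.42. Capacity used 67/67.
Total value = 445.42

445.42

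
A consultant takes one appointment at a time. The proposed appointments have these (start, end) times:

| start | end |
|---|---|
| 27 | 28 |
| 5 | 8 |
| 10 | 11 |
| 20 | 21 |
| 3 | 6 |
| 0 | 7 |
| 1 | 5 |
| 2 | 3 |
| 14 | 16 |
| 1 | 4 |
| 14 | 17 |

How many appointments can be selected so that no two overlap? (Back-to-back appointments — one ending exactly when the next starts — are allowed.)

Greedy by earliest finish: after sorting by end time, pick each interval compatible with the last pick.
By end time: (2,3), (1,4), (1,5), (3,6), (0,7), (5,8), (10,11), (14,16), (14,17), (20,21), (27,28).
Pick (2,3); next start ≥ 3 → (3,6); next start ≥ 6 → (10,11); next start ≥ 11 → (14,16); next start ≥ 16 → (20,21); next start ≥ 21 → (27,28).
Selected 6 appointments.

6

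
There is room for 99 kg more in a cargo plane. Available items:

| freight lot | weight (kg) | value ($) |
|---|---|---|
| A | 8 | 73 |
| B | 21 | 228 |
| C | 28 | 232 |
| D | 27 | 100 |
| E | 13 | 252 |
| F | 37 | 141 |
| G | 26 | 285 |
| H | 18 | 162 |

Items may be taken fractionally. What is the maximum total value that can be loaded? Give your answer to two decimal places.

Ratios (sorted): E 19.38, G 10.96, B 10.86, A 9.12, H 9.00, C 8.29, F 3.81, D 3.70
take E (13 @ 252); take G (26 @ 285); take B (21 @ 228); take A (8 @ 73); take H (18 @ 162); take 13/28 of C → 107.71. Capacity used 99/99.
Total value = 1107.71

1107.71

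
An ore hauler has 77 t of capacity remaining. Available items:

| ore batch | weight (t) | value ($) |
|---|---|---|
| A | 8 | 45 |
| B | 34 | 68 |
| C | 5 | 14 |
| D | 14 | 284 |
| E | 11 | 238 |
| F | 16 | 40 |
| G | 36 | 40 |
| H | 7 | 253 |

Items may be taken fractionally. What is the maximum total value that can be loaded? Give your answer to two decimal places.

906.00

Ratios (sorted): H 36.14, E 21.64, D 20.29, A 5.62, C 2.80, F 2.50, B 2.00, G 1.11
take H (7 @ 253); take E (11 @ 238); take D (14 @ 284); take A (8 @ 45); take C (5 @ 14); take F (16 @ 40); take 16/34 of B → 32.00. Capacity used 77/77.
Total value = 906.00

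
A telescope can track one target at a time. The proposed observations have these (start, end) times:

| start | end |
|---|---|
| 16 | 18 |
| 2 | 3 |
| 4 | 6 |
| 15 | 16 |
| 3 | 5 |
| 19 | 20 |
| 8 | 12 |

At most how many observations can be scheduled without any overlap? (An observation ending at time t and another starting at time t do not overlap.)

6

By end time: (2,3), (3,5), (4,6), (8,12), (15,16), (16,18), (19,20).
Pick (2,3); next start ≥ 3 → (3,5); next start ≥ 5 → (8,12); next start ≥ 12 → (15,16); next start ≥ 16 → (16,18); next start ≥ 18 → (19,20).
Selected 6 observations.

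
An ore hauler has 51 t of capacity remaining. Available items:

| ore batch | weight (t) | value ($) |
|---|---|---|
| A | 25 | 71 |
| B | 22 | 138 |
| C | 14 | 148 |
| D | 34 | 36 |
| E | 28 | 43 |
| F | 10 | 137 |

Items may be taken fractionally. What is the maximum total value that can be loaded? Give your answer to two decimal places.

Sort by value per unit weight and fill in that order.
Ratios (sorted): F 13.70, C 10.57, B 6.27, A 2.84, E 1.54, D 1.06
take F (10 @ 137); take C (14 @ 148); take B (22 @ 138); take 5/25 of A → 14.20. Capacity used 51/51.
Total value = 437.20

437.20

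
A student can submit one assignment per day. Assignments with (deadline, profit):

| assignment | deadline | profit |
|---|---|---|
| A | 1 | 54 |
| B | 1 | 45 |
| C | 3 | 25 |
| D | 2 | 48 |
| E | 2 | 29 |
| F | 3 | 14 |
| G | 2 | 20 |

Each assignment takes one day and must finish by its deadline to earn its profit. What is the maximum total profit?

By profit: A(d1,54), D(d2,48), B(d1,45), E(d2,29), C(d3,25), G(d2,20), F(d3,14)
A→slot 1; D→slot 2; B skipped; E skipped; C→slot 3; G skipped; F skipped.
Profit = 54 + 48 + 25 = 127

127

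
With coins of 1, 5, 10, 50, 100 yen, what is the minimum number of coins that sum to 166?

Use the largest denomination that fits, subtract, and repeat.
166 − 1×100→66 − 1×50→16 − 1×10→6 − 1×5→1 − 1×1→0
Total coins = 1 + 1 + 1 + 1 + 1 = 5

5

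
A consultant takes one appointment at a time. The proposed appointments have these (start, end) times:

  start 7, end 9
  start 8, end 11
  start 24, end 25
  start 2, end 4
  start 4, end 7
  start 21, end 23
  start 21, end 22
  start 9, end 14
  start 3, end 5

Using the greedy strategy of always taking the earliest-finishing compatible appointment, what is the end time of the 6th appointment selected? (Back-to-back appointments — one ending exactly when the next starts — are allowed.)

Order by finish time; keep every interval that doesn't clash with the previous kept one.
By end time: (2,4), (3,5), (4,7), (7,9), (8,11), (9,14), (21,22), (21,23), (24,25).
Pick (2,4); next start ≥ 4 → (4,7); next start ≥ 7 → (7,9); next start ≥ 9 → (9,14); next start ≥ 14 → (21,22); next start ≥ 22 → (24,25).
Selected: (2,4) (4,7) (7,9) (9,14) (21,22) (24,25)

25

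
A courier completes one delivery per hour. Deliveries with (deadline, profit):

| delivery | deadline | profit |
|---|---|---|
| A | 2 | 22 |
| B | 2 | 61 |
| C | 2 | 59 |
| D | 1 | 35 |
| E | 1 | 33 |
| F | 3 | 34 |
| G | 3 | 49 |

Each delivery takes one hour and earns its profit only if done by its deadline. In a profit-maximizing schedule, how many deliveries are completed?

Take jobs in profit order; each goes to the latest open slot no later than its deadline.
By profit: B(d2,61), C(d2,59), G(d3,49), D(d1,35), F(d3,34), E(d1,33), A(d2,22)
B→slot 2; C→slot 1; G→slot 3; D skipped; F skipped; E skipped; A skipped.
3 of 7 scheduled.

3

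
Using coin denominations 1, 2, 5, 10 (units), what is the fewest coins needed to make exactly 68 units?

9

68 = 6×10 + 1×5 + 1×2 + 1×1
Total coins = 6 + 1 + 1 + 1 = 9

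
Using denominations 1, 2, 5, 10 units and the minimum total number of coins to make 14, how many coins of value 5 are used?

0

14 = 1×10 + 2×2
Count of 5: 0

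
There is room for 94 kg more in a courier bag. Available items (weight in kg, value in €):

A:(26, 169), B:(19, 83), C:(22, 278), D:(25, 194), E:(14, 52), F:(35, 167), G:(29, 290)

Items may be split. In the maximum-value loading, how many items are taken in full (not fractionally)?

Ratios (sorted): C 12.64, G 10.00, D 7.76, A 6.50, F 4.77, B 4.37, E 3.71
take C (22 @ 278); take G (29 @ 290); take D (25 @ 194); take 18/26 of A → 117.00. Capacity used 94/94.
3 item(s) taken whole; one partial (take 18/26 of A).

3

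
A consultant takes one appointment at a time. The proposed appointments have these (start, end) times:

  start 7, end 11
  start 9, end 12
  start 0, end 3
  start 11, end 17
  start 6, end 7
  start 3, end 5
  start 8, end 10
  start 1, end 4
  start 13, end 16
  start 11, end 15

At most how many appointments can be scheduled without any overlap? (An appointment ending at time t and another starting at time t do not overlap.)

By end time: (0,3), (1,4), (3,5), (6,7), (8,10), (7,11), (9,12), (11,15), (13,16), (11,17).
Pick (0,3); next start ≥ 3 → (3,5); next start ≥ 5 → (6,7); next start ≥ 7 → (8,10); next start ≥ 10 → (11,15).
Selected 5 appointments.

5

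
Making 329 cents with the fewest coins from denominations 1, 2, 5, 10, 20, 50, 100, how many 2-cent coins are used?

329 − 3×100→29 − 1×20→9 − 1×5→4 − 2×2→0
Count of 2: 2

2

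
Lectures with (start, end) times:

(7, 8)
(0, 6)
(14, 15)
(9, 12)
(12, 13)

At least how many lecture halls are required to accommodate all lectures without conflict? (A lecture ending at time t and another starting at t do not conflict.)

1

Events (time:±→running): 0:+→1 … peak 1.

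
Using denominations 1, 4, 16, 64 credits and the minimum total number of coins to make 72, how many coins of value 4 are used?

2

72 − 1×64→8 − 2×4→0
Count of 4: 2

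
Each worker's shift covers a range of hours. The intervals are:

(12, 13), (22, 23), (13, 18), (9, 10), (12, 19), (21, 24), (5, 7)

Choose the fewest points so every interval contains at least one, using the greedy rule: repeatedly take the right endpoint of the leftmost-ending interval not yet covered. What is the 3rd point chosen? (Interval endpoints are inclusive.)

13

Sorted: [5,7] [9,10] [12,13] [13,18] [12,19] [22,23] [21,24]
{[5,7]} hit by 7; {[9,10]} hit by 10; {[12,13],[13,18],[12,19]} hit by 13; {[22,23],[21,24]} hit by 23.
Points: 7, 10, 13, 23 (4 total).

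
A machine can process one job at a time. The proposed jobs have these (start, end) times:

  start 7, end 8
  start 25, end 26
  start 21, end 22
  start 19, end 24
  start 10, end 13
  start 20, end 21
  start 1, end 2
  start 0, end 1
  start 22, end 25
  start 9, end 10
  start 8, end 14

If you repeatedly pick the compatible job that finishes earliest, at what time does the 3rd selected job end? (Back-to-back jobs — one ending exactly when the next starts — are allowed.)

Greedy by earliest finish: after sorting by end time, pick each interval compatible with the last pick.
By end time: (0,1), (1,2), (7,8), (9,10), (10,13), (8,14), (20,21), (21,22), (19,24), (22,25), (25,26).
Pick (0,1); next start ≥ 1 → (1,2); next start ≥ 2 → (7,8); next start ≥ 8 → (9,10); next start ≥ 10 → (10,13); next start ≥ 13 → (20,21); next start ≥ 21 → (21,22); next start ≥ 22 → (22,25); next start ≥ 25 → (25,26).
Selected: (0,1) (1,2) (7,8) (9,10) (10,13) (20,21) (21,22) (22,25) (25,26)

8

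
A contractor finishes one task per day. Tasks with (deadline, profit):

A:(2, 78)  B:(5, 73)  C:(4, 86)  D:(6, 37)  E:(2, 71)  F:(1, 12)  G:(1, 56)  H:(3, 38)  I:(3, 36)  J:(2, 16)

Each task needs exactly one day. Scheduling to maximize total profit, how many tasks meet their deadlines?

6

Sort by profit descending; place each in the latest free slot ≤ its deadline.
By profit: C(d4,86), A(d2,78), B(d5,73), E(d2,71), G(d1,56), H(d3,38), D(d6,37), I(d3,36), J(d2,16), F(d1,12)
C→slot 4; A→slot 2; B→slot 5; E→slot 1; G skipped; H→slot 3; D→slot 6; I skipped; J skipped; F skipped.
6 of 10 scheduled.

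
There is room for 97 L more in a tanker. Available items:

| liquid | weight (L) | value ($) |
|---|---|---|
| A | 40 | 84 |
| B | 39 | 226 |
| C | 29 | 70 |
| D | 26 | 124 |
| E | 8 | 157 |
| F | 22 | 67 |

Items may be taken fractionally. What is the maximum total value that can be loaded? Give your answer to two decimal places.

578.83

Ratios (sorted): E 19.62, B 5.79, D 4.77, F 3.05, C 2.41, A 2.10
take E (8 @ 157); take B (39 @ 226); take D (26 @ 124); take F (22 @ 67); take 2/29 of C → 4.83. Capacity used 97/97.
Total value = 578.83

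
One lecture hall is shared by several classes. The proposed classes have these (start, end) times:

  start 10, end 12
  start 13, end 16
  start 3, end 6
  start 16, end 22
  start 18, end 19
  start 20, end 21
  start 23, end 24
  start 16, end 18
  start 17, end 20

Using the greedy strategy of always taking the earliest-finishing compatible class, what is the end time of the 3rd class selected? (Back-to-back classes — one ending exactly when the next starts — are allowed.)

16

By end time: (3,6), (10,12), (13,16), (16,18), (18,19), (17,20), (20,21), (16,22), (23,24).
Pick (3,6); next start ≥ 6 → (10,12); next start ≥ 12 → (13,16); next start ≥ 16 → (16,18); next start ≥ 18 → (18,19); next start ≥ 19 → (20,21); next start ≥ 21 → (23,24).
Selected: (3,6) (10,12) (13,16) (16,18) (18,19) (20,21) (23,24)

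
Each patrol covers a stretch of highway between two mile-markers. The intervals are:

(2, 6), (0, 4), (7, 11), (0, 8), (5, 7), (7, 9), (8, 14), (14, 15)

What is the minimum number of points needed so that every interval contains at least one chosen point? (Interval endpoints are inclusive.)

3

Process intervals by earliest right end; each time one isn't hit yet, stab at its right endpoint.
Sorted: [0,4] [2,6] [5,7] [0,8] [7,9] [7,11] [8,14] [14,15]
{[0,4],[2,6]} hit by 4; {[5,7],[0,8],[7,9],[7,11]} hit by 7; {[8,14],[14,15]} hit by 14.
Points: 4, 7, 14 (3 total).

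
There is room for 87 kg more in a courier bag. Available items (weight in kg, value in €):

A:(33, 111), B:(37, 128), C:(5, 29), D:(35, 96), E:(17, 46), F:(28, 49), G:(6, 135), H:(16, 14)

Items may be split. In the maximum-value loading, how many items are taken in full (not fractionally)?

4

Ratios (sorted): G 22.50, C 5.80, B 3.46, A 3.36, D 2.74, E 2.71, F 1.75, H 0.88
take G (6 @ 135); take C (5 @ 29); take B (37 @ 128); take A (33 @ 111); take 6/35 of D → 16.46. Capacity used 87/87.
4 item(s) taken whole; one partial (take 6/35 of D).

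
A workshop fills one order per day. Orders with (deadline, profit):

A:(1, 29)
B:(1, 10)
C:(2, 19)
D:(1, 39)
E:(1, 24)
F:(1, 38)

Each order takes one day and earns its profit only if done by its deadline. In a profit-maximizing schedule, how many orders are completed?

Take jobs in profit order; each goes to the latest open slot no later than its deadline.
Profit order: D=39 F=38 A=29 E=24 C=19 B=10
Assign: D→slot 1, F skipped, A skipped, E skipped, C→slot 2, B skipped.
Slots: [1:D] [2:C]
2 of 6 scheduled.

2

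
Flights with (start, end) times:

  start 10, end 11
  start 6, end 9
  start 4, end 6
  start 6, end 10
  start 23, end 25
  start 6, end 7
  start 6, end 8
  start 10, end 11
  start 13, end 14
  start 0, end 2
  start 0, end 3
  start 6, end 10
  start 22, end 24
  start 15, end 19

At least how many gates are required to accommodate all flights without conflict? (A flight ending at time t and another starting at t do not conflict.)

5

The answer is the maximum number of intervals overlapping at any instant.
starts: [0, 0, 4, 6, 6, 6, 6, 6, 10, 10, 13, 15, 22, 23]
ends:   [2, 3, 6, 7, 8, 9, 10, 10, 11, 11, 14, 19, 24, 25]
s0→1 s0→2 e2→1 e3→0 s4→1 e6→0 s6→1 s6→2 s6→3 s6→4 s6→5  — peak 5.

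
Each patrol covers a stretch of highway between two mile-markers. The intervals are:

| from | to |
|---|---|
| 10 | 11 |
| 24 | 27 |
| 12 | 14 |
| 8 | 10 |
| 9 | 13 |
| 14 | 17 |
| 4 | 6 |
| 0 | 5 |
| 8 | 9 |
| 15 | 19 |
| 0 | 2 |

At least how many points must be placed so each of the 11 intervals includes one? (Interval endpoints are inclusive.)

7

Sorted: [0,2] [0,5] [4,6] [8,9] [8,10] [10,11] [9,13] [12,14] [14,17] [15,19] [24,27]
{[0,2],[0,5]} hit by 2; {[4,6]} hit by 6; {[8,9],[8,10]} hit by 9; {[10,11],[9,13]} hit by 11; {[12,14],[14,17]} hit by 14; {[15,19]} hit by 19; {[24,27]} hit by 27.
Points: 2, 6, 9, 11, 14, 19, 27 (7 total).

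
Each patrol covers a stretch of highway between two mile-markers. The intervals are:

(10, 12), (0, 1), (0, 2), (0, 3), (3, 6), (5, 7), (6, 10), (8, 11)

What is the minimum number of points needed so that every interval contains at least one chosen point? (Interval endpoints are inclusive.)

3

Process intervals by earliest right end; each time one isn't hit yet, stab at its right endpoint.
By right end: [0,1]  [0,2]  [0,3]  [3,6]  [5,7]  [6,10]  [8,11]  [10,12]
[0,1] uncovered → point at 1; [3,6] uncovered → point at 6; [8,11] uncovered → point at 11.
Points: 1, 6, 11 (3 total).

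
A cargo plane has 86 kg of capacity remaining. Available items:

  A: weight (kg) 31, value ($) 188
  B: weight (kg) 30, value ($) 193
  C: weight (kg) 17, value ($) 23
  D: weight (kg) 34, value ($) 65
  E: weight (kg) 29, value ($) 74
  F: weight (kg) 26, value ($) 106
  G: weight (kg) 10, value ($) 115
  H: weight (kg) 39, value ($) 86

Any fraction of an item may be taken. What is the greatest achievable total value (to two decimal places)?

Greedy by value/weight ratio, highest first.
Ratios (sorted): G 11.50, B 6.43, A 6.06, F 4.08, E 2.55, H 2.21, D 1.91, C 1.35
take G (10 @ 115); take B (30 @ 193); take A (31 @ 188); take 15/26 of F → 61.15. Capacity used 86/86.
Total value = 557.15

557.15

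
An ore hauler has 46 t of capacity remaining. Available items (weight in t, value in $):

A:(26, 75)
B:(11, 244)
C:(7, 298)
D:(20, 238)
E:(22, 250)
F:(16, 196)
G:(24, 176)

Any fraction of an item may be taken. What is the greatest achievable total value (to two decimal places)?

Ratios (sorted): C 42.57, B 22.18, F 12.25, D 11.90, E 11.36, G 7.33, A 2.88
take C (7 @ 298); take B (11 @ 244); take F (16 @ 196); take 12/20 of D → 142.80. Capacity used 46/46.
Total value = 880.80

880.80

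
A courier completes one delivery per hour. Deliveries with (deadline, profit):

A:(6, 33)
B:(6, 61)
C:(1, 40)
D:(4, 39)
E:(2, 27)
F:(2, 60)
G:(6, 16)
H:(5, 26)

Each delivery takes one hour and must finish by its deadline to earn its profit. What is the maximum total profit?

Take jobs in profit order; each goes to the latest open slot no later than its deadline.
Profit order: B=61 F=60 C=40 D=39 A=33 E=27 H=26 G=16
Assign: B→slot 6, F→slot 2, C→slot 1, D→slot 4, A→slot 5, E skipped, H→slot 3, G skipped.
Slots: [1:C] [2:F] [3:H] [4:D] [5:A] [6:B]
Profit = 40 + 60 + 26 + 39 + 33 + 61 = 259

259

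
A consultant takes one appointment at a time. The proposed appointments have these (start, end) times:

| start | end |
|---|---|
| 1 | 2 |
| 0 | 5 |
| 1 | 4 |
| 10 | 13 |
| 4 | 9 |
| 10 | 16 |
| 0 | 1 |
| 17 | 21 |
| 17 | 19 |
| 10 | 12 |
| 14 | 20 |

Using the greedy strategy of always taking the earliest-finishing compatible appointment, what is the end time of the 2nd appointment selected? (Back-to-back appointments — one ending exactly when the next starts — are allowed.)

2

Order by finish time; keep every interval that doesn't clash with the previous kept one.
Sorted by end: (0,1)  (1,2)  (1,4)  (0,5)  (4,9)  (10,12)  (10,13)  (10,16)  (17,19)  (14,20)  (17,21)
take (0,1); take (1,2); skip (0,5); take (4,9); take (10,12); take (17,19).
Selected: (0,1) (1,2) (4,9) (10,12) (17,19)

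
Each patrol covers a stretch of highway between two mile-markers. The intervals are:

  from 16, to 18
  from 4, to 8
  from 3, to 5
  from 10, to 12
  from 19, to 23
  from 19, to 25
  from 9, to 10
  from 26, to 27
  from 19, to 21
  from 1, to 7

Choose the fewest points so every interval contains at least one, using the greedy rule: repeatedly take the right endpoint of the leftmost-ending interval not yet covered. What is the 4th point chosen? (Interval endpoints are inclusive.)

21

Sorted: [3,5] [1,7] [4,8] [9,10] [10,12] [16,18] [19,21] [19,23] [19,25] [26,27]
{[3,5],[1,7],[4,8]} hit by 5; {[9,10],[10,12]} hit by 10; {[16,18]} hit by 18; {[19,21],[19,23],[19,25]} hit by 21; {[26,27]} hit by 27.
Points: 5, 10, 18, 21, 27 (5 total).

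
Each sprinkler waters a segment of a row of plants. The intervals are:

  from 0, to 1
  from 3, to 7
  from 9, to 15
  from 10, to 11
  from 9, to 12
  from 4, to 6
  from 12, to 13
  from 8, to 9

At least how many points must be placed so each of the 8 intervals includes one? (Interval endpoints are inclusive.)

Sort by right endpoint; whenever an interval is uncovered, place a point at its right end.
By right end: [0,1]  [4,6]  [3,7]  [8,9]  [10,11]  [9,12]  [12,13]  [9,15]
[0,1] uncovered → point at 1; [4,6] uncovered → point at 6; [8,9] uncovered → point at 9; [10,11] uncovered → point at 11; [12,13] uncovered → point at 13.
Points: 1, 6, 9, 11, 13 (5 total).

5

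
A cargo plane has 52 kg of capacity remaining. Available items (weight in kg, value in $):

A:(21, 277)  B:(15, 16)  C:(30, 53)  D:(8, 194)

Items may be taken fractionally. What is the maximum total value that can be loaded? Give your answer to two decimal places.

Order: D (194/8=24.25) > A (277/21=13.19) > C (53/30=1.77) > B (16/15=1.07)
Fill: take D (8 @ 194) → take A (21 @ 277) → take 23/30 of C → 40.63; 52/52 used.
Total value = 511.63

511.63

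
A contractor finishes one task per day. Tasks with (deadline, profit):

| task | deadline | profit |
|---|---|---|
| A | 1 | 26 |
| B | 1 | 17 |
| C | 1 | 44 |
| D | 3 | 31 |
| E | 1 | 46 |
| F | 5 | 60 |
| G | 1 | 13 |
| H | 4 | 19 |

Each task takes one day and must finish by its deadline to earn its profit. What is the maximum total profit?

Take jobs in profit order; each goes to the latest open slot no later than its deadline.
By profit: F(d5,60), E(d1,46), C(d1,44), D(d3,31), A(d1,26), H(d4,19), B(d1,17), G(d1,13)
F→slot 5; E→slot 1; C skipped; D→slot 3; A skipped; H→slot 4; B skipped; G skipped.
Profit = 46 + 31 + 19 + 60 = 156

156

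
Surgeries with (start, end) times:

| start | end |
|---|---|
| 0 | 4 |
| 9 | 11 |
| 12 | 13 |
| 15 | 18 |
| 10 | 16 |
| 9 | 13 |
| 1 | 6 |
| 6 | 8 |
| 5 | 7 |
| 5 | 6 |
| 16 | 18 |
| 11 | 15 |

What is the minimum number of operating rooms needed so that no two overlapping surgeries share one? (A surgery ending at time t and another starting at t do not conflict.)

4

Count concurrent intervals with a sweep; the peak is the room count.
Events (time:±→running): 0:+→1 1:+→2 4:-→1 5:+→2 5:+→3 6:-→2 6:-→1 6:+→2 7:-→1 8:-→0 9:+→1 9:+→2 10:+→3 11:-→2 11:+→3 12:+→4 … peak 4.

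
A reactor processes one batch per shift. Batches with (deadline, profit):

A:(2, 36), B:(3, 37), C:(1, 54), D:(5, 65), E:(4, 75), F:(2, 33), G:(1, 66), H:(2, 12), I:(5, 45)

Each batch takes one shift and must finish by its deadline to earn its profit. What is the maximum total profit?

288

Sort by profit descending; place each in the latest free slot ≤ its deadline.
Profit order: E=75 G=66 D=65 C=54 I=45 B=37 A=36 F=33 H=12
Assign: E→slot 4, G→slot 1, D→slot 5, C skipped, I→slot 3, B→slot 2, A skipped, F skipped, H skipped.
Slots: [1:G] [2:B] [3:I] [4:E] [5:D]
Profit = 66 + 37 + 45 + 75 + 65 = 288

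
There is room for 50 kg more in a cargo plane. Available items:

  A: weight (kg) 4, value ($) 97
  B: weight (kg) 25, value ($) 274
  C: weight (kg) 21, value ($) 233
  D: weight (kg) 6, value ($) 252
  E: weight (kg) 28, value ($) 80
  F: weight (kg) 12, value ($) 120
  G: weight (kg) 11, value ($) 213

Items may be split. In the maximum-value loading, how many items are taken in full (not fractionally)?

Sort by value per unit weight and fill in that order.
Order: D (252/6=42.00) > A (97/4=24.25) > G (213/11=19.36) > C (233/21=11.10) > B (274/25=10.96) > F (120/12=10.00) > E (80/28=2.86)
Fill: take D (6 @ 252) → take A (4 @ 97) → take G (11 @ 213) → take C (21 @ 233) → take 8/25 of B → 87.68; 50/50 used.
4 item(s) taken whole; one partial (take 8/25 of B).

4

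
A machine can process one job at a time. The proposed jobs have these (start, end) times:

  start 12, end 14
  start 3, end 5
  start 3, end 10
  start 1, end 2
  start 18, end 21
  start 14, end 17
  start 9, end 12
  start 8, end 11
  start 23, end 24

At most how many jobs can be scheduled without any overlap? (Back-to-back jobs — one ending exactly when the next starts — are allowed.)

7

Sort by end time and greedily take each interval whose start is ≥ the last chosen end.
Sorted by end: (1,2)  (3,5)  (3,10)  (8,11)  (9,12)  (12,14)  (14,17)  (18,21)  (23,24)
take (1,2); take (3,5); skip (3,10); take (8,11); skip (9,12); take (12,14); take (14,17); take (18,21); take (23,24).
Selected 7 jobs.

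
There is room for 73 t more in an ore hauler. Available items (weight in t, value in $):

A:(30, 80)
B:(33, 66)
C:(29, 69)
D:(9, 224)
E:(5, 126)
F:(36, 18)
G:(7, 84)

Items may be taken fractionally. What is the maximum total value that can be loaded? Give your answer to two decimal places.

566.34

Greedy by value/weight ratio, highest first.
Order: E (126/5=25.20) > D (224/9=24.89) > G (84/7=12.00) > A (80/30=2.67) > C (69/29=2.38) > B (66/33=2.00) > F (18/36=0.50)
Fill: take E (5 @ 126) → take D (9 @ 224) → take G (7 @ 84) → take A (30 @ 80) → take 22/29 of C → 52.34; 73/73 used.
Total value = 566.34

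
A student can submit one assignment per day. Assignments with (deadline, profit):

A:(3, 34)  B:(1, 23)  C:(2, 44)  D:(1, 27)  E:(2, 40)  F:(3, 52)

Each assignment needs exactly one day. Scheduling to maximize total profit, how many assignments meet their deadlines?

3

By profit: F(d3,52), C(d2,44), E(d2,40), A(d3,34), D(d1,27), B(d1,23)
F→slot 3; C→slot 2; E→slot 1; A skipped; D skipped; B skipped.
3 of 6 scheduled.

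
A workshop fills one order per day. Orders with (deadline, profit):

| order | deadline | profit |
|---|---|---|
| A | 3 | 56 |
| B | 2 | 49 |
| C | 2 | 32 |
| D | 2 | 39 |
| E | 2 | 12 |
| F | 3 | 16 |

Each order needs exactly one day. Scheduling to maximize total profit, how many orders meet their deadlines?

Profit order: A=56 B=49 D=39 C=32 F=16 E=12
Assign: A→slot 3, B→slot 2, D→slot 1, C skipped, F skipped, E skipped.
Slots: [1:D] [2:B] [3:A]
3 of 6 scheduled.

3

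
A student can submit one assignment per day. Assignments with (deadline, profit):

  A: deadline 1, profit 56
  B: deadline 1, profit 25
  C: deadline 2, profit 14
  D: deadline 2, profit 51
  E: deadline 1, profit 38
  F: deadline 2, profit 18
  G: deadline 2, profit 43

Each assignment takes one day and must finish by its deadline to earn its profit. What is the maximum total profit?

107

Take jobs in profit order; each goes to the latest open slot no later than its deadline.
Profit order: A=56 D=51 G=43 E=38 B=25 F=18 C=14
Assign: A→slot 1, D→slot 2, G skipped, E skipped, B skipped, F skipped, C skipped.
Slots: [1:A] [2:D]
Profit = 56 + 51 = 107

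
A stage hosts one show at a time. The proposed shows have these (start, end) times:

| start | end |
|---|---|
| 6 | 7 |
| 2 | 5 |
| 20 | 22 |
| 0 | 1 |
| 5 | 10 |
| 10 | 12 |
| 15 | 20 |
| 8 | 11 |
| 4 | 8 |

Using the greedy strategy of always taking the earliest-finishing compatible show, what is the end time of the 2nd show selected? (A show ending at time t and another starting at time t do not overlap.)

5

Sort by end time and greedily take each interval whose start is ≥ the last chosen end.
By end time: (0,1), (2,5), (6,7), (4,8), (5,10), (8,11), (10,12), (15,20), (20,22).
Pick (0,1); next start ≥ 1 → (2,5); next start ≥ 5 → (6,7); next start ≥ 7 → (8,11); next start ≥ 11 → (15,20); next start ≥ 20 → (20,22).
Selected: (0,1) (2,5) (6,7) (8,11) (15,20) (20,22)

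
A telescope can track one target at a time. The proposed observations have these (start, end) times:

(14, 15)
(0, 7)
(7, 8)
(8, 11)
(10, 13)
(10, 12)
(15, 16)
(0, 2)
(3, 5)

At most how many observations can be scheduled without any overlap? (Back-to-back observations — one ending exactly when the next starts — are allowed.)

By end time: (0,2), (3,5), (0,7), (7,8), (8,11), (10,12), (10,13), (14,15), (15,16).
Pick (0,2); next start ≥ 2 → (3,5); next start ≥ 5 → (7,8); next start ≥ 8 → (8,11); next start ≥ 11 → (14,15); next start ≥ 15 → (15,16).
Selected 6 observations.

6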